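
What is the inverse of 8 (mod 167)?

21

Run the extended Euclidean algorithm:
167 = 20·8 + 7
8 = 1·7 + 1
7 = 7·1 + 0
gcd(8, 167) = 1, so the inverse exists.
Back-substitute for 1:
1 = 1·8 − 1·7
  = −1·167 + 21·8
So 8⁻¹ ≡ 21 (mod 167).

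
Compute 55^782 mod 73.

55^1 ≡ 55 (mod 73)
55^2 ≡ 55^2 = 3025 ≡ 32 (mod 73)
55^4 ≡ 32^2 = 1024 ≡ 2 (mod 73)
55^8 ≡ 2^2 = 4 (mod 73)
55^16 ≡ 4^2 = 16 (mod 73)
55^32 ≡ 16^2 = 256 ≡ 37 (mod 73)
55^64 ≡ 37^2 = 1369 ≡ 55 (mod 73)
55^128 ≡ 55^2 = 3025 ≡ 32 (mod 73)
55^256 ≡ 32^2 = 1024 ≡ 2 (mod 73)
55^512 ≡ 2^2 = 4 (mod 73)
55^782 = 55^512 * 55^256 * 55^8 * 55^4 * 55^2 ≡ 4 * 2 * 4 * 2 * 32 (mod 73).
Accumulate the product:
4 * 2 = 8
8 * 4 = 32
32 * 2 = 64
64 * 32 = 2048 ≡ 4

4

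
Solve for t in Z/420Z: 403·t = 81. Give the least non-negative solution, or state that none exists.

267

gcd(403, 420) = 1, so a unique solution mod 420 exists.
403⁻¹ ≡ 247 (mod 420).
t ≡ 247·81 ≡ 267 (mod 420).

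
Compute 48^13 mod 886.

By square-and-multiply:
48^1 ≡ 48 (mod 886)
48^2 ≡ 48^2 = 2304 ≡ 532 (mod 886)
48^4 ≡ 532^2 = 283024 ≡ 390 (mod 886)
48^8 ≡ 390^2 = 152100 ≡ 594 (mod 886)
48^13 = 48^8 * 48^4 * 48^1 ≡ 594 * 390 * 48 (mod 886).
Accumulate the product:
594 * 390 = 231660 ≡ 414
414 * 48 = 19872 ≡ 380

380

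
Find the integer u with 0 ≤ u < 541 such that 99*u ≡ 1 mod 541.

Apply the Euclidean algorithm and back-substitute:
541 = 5·99 + 46
99 = 2·46 + 7
46 = 6·7 + 4
7 = 1·4 + 3
4 = 1·3 + 1
3 = 3·1 + 0
gcd(99, 541) = 1, so the inverse exists.
Bézout: 1 = 28·541 − 153·99.
So 99⁻¹ ≡ −153 ≡ 388 (mod 541).

388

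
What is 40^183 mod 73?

21

Using repeated squaring:
40^1 ≡ 40 (mod 73)
40^2 ≡ 40^2 = 1600 ≡ 67 (mod 73)
40^4 ≡ 67^2 = 4489 ≡ 36 (mod 73)
40^8 ≡ 36^2 = 1296 ≡ 55 (mod 73)
40^16 ≡ 55^2 = 3025 ≡ 32 (mod 73)
40^32 ≡ 32^2 = 1024 ≡ 2 (mod 73)
40^64 ≡ 2^2 = 4 (mod 73)
40^128 ≡ 4^2 = 16 (mod 73)
40^183 = 40^128 × 40^32 × 40^16 × 40^4 × 40^2 × 40^1 ≡ 16 × 2 × 32 × 36 × 67 × 40 (mod 73).
Accumulate the product:
16 × 2 = 32
32 × 32 = 1024 ≡ 2
2 × 36 = 72
72 × 67 = 4824 ≡ 6
6 × 40 = 240 ≡ 21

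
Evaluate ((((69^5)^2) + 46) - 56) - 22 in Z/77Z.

(69)^5 ≡ 34 (mod 77)
(34)^2 ≡ 1 (mod 77)
1 + 46 = 47
47 - 56 = -9 ≡ 68 (mod 77)
68 - 22 = 46

46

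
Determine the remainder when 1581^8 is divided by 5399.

2296

Compute successive squares:
1581^1 ≡ 1581 (mod 5399)
1581^2 ≡ 1581^2 = 2499561 ≡ 5223 (mod 5399)
1581^4 ≡ 5223^2 = 27279729 ≡ 3981 (mod 5399)
1581^8 ≡ 3981^2 = 15848361 ≡ 2296 (mod 5399)
So 1581^8 ≡ 2296 (mod 5399).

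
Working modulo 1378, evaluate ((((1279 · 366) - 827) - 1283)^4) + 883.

1269

1279 · 366 = 468114 ≡ 972 (mod 1378)
972 - 827 = 145
145 - 1283 = -1138 ≡ 240 (mod 1378)
(240)^4 ≡ 386 (mod 1378)
386 + 883 = 1269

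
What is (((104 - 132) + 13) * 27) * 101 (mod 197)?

104 - 132 = -28 ≡ 169 (mod 197)
169 + 13 = 182
182 * 27 = 4914 ≡ 186 (mod 197)
186 * 101 = 18786 ≡ 71 (mod 197)

71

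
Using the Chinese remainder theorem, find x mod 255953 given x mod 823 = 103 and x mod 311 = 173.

139190

823⁻¹ mod 311: 823*229 ≡ 1 (mod 311), so 823⁻¹ ≡ 229.
x = 103 + 823*((173 − 103)*229 mod 311) = 103 + 823*169 = 139190.
Check: 139190 mod 823 = 103, 139190 mod 311 = 173. ✓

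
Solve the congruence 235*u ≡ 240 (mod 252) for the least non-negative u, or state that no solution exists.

gcd(235, 252) = 1, so a unique solution mod 252 exists.
235⁻¹ ≡ 163 (mod 252).
u ≡ 163*240 ≡ 60 (mod 252).

60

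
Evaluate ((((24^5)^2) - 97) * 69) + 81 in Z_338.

(24)^5 ≡ 20 (mod 338)
(20)^2 ≡ 62 (mod 338)
62 - 97 = -35 ≡ 303 (mod 338)
303 * 69 = 20907 ≡ 289 (mod 338)
289 + 81 = 370 ≡ 32 (mod 338)

32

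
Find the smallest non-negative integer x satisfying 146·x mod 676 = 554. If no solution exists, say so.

189

gcd(146, 676) = 2, and 2 | 554, so solutions exist.
Divide through by 2: 73·x ≡ 277 mod 338.
73⁻¹ ≡ 213 (mod 338).
x ≡ 213·277 ≡ 189 (mod 338).
The smallest non-negative solution is x = 189.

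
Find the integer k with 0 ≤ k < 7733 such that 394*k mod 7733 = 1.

7733 = 19*394 + 247
394 = 1*247 + 147
247 = 1*147 + 100
147 = 1*100 + 47
100 = 2*47 + 6
47 = 7*6 + 5
6 = 1*5 + 1
5 = 5*1 + 0
gcd(394, 7733) = 1, so the inverse exists.
Bézout: 1 = 67*7733 − 1315*394.
So 394⁻¹ ≡ −1315 ≡ 6418 (mod 7733).

6418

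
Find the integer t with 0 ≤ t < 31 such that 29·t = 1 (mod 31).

15

Apply the Euclidean algorithm and back-substitute:
31 = 1*29 + 2
29 = 14*2 + 1
2 = 2*1 + 0
gcd(29, 31) = 1, so the inverse exists.
Back-substitute for 1:
1 = 1*29 − 14*2
  = −14*31 + 15*29
So 29⁻¹ ≡ 15 (mod 31).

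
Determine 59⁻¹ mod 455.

54

455 = 7*59 + 42
59 = 1*42 + 17
42 = 2*17 + 8
17 = 2*8 + 1
8 = 8*1 + 0
gcd(59, 455) = 1, so the inverse exists.
Back-substitute for 1:
1 = 1*17 − 2*8
  = −2*42 + 5*17
  = 5*59 − 7*42
  = −7*455 + 54*59
So 59⁻¹ ≡ 54 (mod 455).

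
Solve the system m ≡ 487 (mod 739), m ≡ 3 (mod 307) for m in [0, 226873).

64780

739⁻¹ mod 307: 739×140 ≡ 1 (mod 307), so 739⁻¹ ≡ 140.
m = 487 + 739×((3 − 487)×140 mod 307) = 487 + 739×87 = 64780.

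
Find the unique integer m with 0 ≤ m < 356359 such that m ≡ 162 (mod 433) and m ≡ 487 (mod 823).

296767

433⁻¹ mod 823: 433*268 ≡ 1 (mod 823), so 433⁻¹ ≡ 268.
m = 162 + 433*((487 − 162)*268 mod 823) = 162 + 433*685 = 296767.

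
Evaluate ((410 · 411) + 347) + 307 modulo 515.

410 · 411 = 168510 ≡ 105 (mod 515)
105 + 347 = 452
452 + 307 = 759 ≡ 244 (mod 515)

244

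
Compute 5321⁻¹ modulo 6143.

6143 = 1·5321 + 822
5321 = 6·822 + 389
822 = 2·389 + 44
389 = 8·44 + 37
44 = 1·37 + 7
37 = 5·7 + 2
7 = 3·2 + 1
2 = 2·1 + 0
gcd(5321, 6143) = 1, so the inverse exists.
Back-substitute for 1:
1 = 1·7 − 3·2
  = −3·37 + 16·7
  = 16·44 − 19·37
  = −19·389 + 168·44
  = 168·822 − 355·389
  = −355·5321 + 2298·822
  = 2298·6143 − 2653·5321
So 5321⁻¹ ≡ −2653 ≡ 3490 (mod 6143).

3490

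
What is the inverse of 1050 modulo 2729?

Run the extended Euclidean algorithm:
2729 = 2·1050 + 629
1050 = 1·629 + 421
629 = 1·421 + 208
421 = 2·208 + 5
208 = 41·5 + 3
5 = 1·3 + 2
3 = 1·2 + 1
2 = 2·1 + 0
gcd(1050, 2729) = 1, so the inverse exists.
Back-substitute for 1:
1 = 1·3 − 1·2
  = −1·5 + 2·3
  = 2·208 − 83·5
  = −83·421 + 168·208
  = 168·629 − 251·421
  = −251·1050 + 419·629
  = 419·2729 − 1089·1050
So 1050⁻¹ ≡ −1089 ≡ 1640 (mod 2729).

1640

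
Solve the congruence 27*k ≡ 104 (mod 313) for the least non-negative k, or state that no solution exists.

85

gcd(27, 313) = 1, so a unique solution mod 313 exists.
27⁻¹ ≡ 58 (mod 313).
k ≡ 58*104 ≡ 85 (mod 313).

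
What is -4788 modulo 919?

726

-4788 = -6×919 + 726, so -4788 ≡ 726 (mod 919).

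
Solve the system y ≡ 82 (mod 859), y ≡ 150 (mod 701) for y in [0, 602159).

267231

859⁻¹ mod 701: 859·386 ≡ 1 (mod 701), so 859⁻¹ ≡ 386.
y = 82 + 859·((150 − 82)·386 mod 701) = 82 + 859·311 = 267231.
Check: 267231 mod 859 = 82, 267231 mod 701 = 150. ✓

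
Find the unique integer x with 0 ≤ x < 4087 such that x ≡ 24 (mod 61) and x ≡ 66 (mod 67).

3684

61⁻¹ mod 67: 61·11 ≡ 1 (mod 67), so 61⁻¹ ≡ 11.
x = 24 + 61·((66 − 24)·11 mod 67) = 24 + 61·60 = 3684.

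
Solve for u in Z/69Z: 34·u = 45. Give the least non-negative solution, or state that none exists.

48

gcd(34, 69) = 1, so a unique solution mod 69 exists.
34⁻¹ ≡ 67 (mod 69).
u ≡ 67·45 ≡ 48 (mod 69).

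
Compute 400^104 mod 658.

400^1 ≡ 400 (mod 658)
400^2 ≡ 400^2 = 160000 ≡ 106 (mod 658)
400^4 ≡ 106^2 = 11236 ≡ 50 (mod 658)
400^8 ≡ 50^2 = 2500 ≡ 526 (mod 658)
400^16 ≡ 526^2 = 276676 ≡ 316 (mod 658)
400^32 ≡ 316^2 = 99856 ≡ 498 (mod 658)
400^64 ≡ 498^2 = 248004 ≡ 596 (mod 658)
400^104 = 400^64 · 400^32 · 400^8 ≡ 596 · 498 · 526 (mod 658).
Accumulate the product:
596 · 498 = 296808 ≡ 50
50 · 526 = 26300 ≡ 638

638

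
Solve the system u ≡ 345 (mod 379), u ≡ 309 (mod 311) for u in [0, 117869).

379⁻¹ mod 311: 379·279 ≡ 1 (mod 311), so 379⁻¹ ≡ 279.
u = 345 + 379·((309 − 345)·279 mod 311) = 345 + 379·219 = 83346.
Check: 83346 mod 379 = 345, 83346 mod 311 = 309. ✓

83346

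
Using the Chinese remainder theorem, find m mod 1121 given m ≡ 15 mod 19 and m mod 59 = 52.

642

19⁻¹ mod 59: 19×28 ≡ 1 (mod 59), so 19⁻¹ ≡ 28.
m = 15 + 19×((52 − 15)×28 mod 59) = 15 + 19×33 = 642.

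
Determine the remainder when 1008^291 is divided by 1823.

Compute successive squares:
291 in binary is 100100011, i.e. 291 = 256 + 32 + 2 + 1.
1008^1 ≡ 1008 (mod 1823)
1008^2 ≡ 1008^2 = 1016064 ≡ 653 (mod 1823)
1008^4 ≡ 653^2 = 426409 ≡ 1650 (mod 1823)
1008^8 ≡ 1650^2 = 2722500 ≡ 761 (mod 1823)
1008^16 ≡ 761^2 = 579121 ≡ 1230 (mod 1823)
1008^32 ≡ 1230^2 = 1512900 ≡ 1633 (mod 1823)
1008^64 ≡ 1633^2 = 2666689 ≡ 1463 (mod 1823)
1008^128 ≡ 1463^2 = 2140369 ≡ 167 (mod 1823)
1008^256 ≡ 167^2 = 27889 ≡ 544 (mod 1823)
1008^291 = 1008^256 * 1008^32 * 1008^2 * 1008^1 ≡ 544 * 1633 * 653 * 1008 (mod 1823).
Accumulate the product:
544 * 1633 = 888352 ≡ 551
551 * 653 = 359803 ≡ 672
672 * 1008 = 677376 ≡ 1043

1043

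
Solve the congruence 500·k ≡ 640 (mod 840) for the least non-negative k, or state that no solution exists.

gcd(500, 840) = 20, and 20 | 640, so solutions exist.
Divide through by 20: 25·k ≡ 32 (mod 42).
25⁻¹ ≡ 37 (mod 42).
k ≡ 37·32 ≡ 8 (mod 42).
The smallest non-negative solution is k = 8.

8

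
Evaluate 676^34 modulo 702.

676^1 ≡ 676 (mod 702)
676^2 ≡ 676^2 = 456976 ≡ 676 (mod 702)
676^4 ≡ 676^2 = 456976 ≡ 676 (mod 702)
676^8 ≡ 676^2 = 456976 ≡ 676 (mod 702)
676^16 ≡ 676^2 = 456976 ≡ 676 (mod 702)
676^32 ≡ 676^2 = 456976 ≡ 676 (mod 702)
676^34 = 676^32 × 676^2 ≡ 676 × 676 (mod 702).
676 × 676 = 456976 ≡ 676 (mod 702).

676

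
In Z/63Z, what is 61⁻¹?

By the extended Euclidean algorithm:
63 = 1·61 + 2
61 = 30·2 + 1
2 = 2·1 + 0
gcd(61, 63) = 1, so the inverse exists.
Back-substitute for 1:
1 = 1·61 − 30·2
  = −30·63 + 31·61
So 61⁻¹ ≡ 31 (mod 63).

31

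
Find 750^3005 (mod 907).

3005 in binary is 101110111101, i.e. 3005 = 2048 + 512 + 256 + 128 + 32 + 16 + 8 + 4 + 1.
750^1 ≡ 750 (mod 907)
750^2 ≡ 750^2 = 562500 ≡ 160 (mod 907)
750^4 ≡ 160^2 = 25600 ≡ 204 (mod 907)
750^8 ≡ 204^2 = 41616 ≡ 801 (mod 907)
750^16 ≡ 801^2 = 641601 ≡ 352 (mod 907)
750^32 ≡ 352^2 = 123904 ≡ 552 (mod 907)
750^64 ≡ 552^2 = 304704 ≡ 859 (mod 907)
750^128 ≡ 859^2 = 737881 ≡ 490 (mod 907)
750^256 ≡ 490^2 = 240100 ≡ 652 (mod 907)
750^512 ≡ 652^2 = 425104 ≡ 628 (mod 907)
750^1024 ≡ 628^2 = 394384 ≡ 746 (mod 907)
750^2048 ≡ 746^2 = 556516 ≡ 525 (mod 907)
750^3005 = 750^2048 * 750^512 * 750^256 * 750^128 * 750^32 * 750^16 * 750^8 * 750^4 * 750^1 ≡ 525 * 628 * 652 * 490 * 552 * 352 * 801 * 204 * 750 (mod 907).
Accumulate the product:
525 * 628 = 329700 ≡ 459
459 * 652 = 299268 ≡ 865
865 * 490 = 423850 ≡ 281
281 * 552 = 155112 ≡ 15
15 * 352 = 5280 ≡ 745
745 * 801 = 596745 ≡ 846
846 * 204 = 172584 ≡ 254
254 * 750 = 190500 ≡ 30

30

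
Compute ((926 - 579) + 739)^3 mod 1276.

926 - 579 = 347
347 + 739 = 1086
(1086)^3 ≡ 776 (mod 1276)

776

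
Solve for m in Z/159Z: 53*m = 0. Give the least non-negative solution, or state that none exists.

gcd(53, 159) = 53, and 53 | 0, so solutions exist.
Divide through by 53: 1*m ≡ 0 mod 3.
1⁻¹ ≡ 1 (mod 3).
m ≡ 1*0 ≡ 0 (mod 3).
The smallest non-negative solution is m = 0.

0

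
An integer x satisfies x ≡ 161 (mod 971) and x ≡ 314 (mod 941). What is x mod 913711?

827453

971⁻¹ mod 941: 971·596 ≡ 1 (mod 941), so 971⁻¹ ≡ 596.
x = 161 + 971·((314 − 161)·596 mod 941) = 161 + 971·852 = 827453.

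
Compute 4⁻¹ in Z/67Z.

17

By the extended Euclidean algorithm:
67 = 16*4 + 3
4 = 1*3 + 1
3 = 3*1 + 0
gcd(4, 67) = 1, so the inverse exists.
Bézout: 1 = −1*67 + 17*4.
So 4⁻¹ ≡ 17 (mod 67).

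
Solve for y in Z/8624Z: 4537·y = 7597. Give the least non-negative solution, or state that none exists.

5189

gcd(4537, 8624) = 1, so a unique solution mod 8624 exists.
4537⁻¹ ≡ 7225 (mod 8624).
y ≡ 7225·7597 ≡ 5189 (mod 8624).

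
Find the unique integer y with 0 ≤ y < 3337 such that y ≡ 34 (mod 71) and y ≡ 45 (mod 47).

71⁻¹ mod 47: 71×2 ≡ 1 (mod 47), so 71⁻¹ ≡ 2.
y = 34 + 71×((45 − 34)×2 mod 47) = 34 + 71×22 = 1596.

1596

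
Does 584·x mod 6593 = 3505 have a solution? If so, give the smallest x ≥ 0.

gcd(584, 6593) = 1, so a unique solution mod 6593 exists.
584⁻¹ ≡ 3511 (mod 6593).
x ≡ 3511·3505 ≡ 3517 (mod 6593).

3517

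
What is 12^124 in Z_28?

124 in binary is 1111100, i.e. 124 = 64 + 32 + 16 + 8 + 4.
12^1 ≡ 12 (mod 28)
12^2 ≡ 12^2 = 144 ≡ 4 (mod 28)
12^4 ≡ 4^2 = 16 (mod 28)
12^8 ≡ 16^2 = 256 ≡ 4 (mod 28)
12^16 ≡ 4^2 = 16 (mod 28)
12^32 ≡ 16^2 = 256 ≡ 4 (mod 28)
12^64 ≡ 4^2 = 16 (mod 28)
12^124 = 12^64 × 12^32 × 12^16 × 12^8 × 12^4 ≡ 16 × 4 × 16 × 4 × 16 (mod 28).
Accumulate the product:
16 × 4 = 64 ≡ 8
8 × 16 = 128 ≡ 16
16 × 4 = 64 ≡ 8
8 × 16 = 128 ≡ 16

16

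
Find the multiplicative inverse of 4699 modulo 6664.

By the extended Euclidean algorithm:
6664 = 1*4699 + 1965
4699 = 2*1965 + 769
1965 = 2*769 + 427
769 = 1*427 + 342
427 = 1*342 + 85
342 = 4*85 + 2
85 = 42*2 + 1
2 = 2*1 + 0
gcd(4699, 6664) = 1, so the inverse exists.
Back-substitute for 1:
1 = 1*85 − 42*2
  = −42*342 + 169*85
  = 169*427 − 211*342
  = −211*769 + 380*427
  = 380*1965 − 971*769
  = −971*4699 + 2322*1965
  = 2322*6664 − 3293*4699
So 4699⁻¹ ≡ −3293 ≡ 3371 (mod 6664).

3371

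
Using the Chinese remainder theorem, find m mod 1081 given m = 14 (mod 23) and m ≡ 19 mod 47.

865

23⁻¹ mod 47: 23·45 ≡ 1 (mod 47), so 23⁻¹ ≡ 45.
m = 14 + 23·((19 − 14)·45 mod 47) = 14 + 23·37 = 865.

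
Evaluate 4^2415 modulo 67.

9

4^1 ≡ 4 (mod 67)
4^2 ≡ 4^2 = 16 (mod 67)
4^4 ≡ 16^2 = 256 ≡ 55 (mod 67)
4^8 ≡ 55^2 = 3025 ≡ 10 (mod 67)
4^16 ≡ 10^2 = 100 ≡ 33 (mod 67)
4^32 ≡ 33^2 = 1089 ≡ 17 (mod 67)
4^64 ≡ 17^2 = 289 ≡ 21 (mod 67)
4^128 ≡ 21^2 = 441 ≡ 39 (mod 67)
4^256 ≡ 39^2 = 1521 ≡ 47 (mod 67)
4^512 ≡ 47^2 = 2209 ≡ 65 (mod 67)
4^1024 ≡ 65^2 = 4225 ≡ 4 (mod 67)
4^2048 ≡ 4^2 = 16 (mod 67)
4^2415 = 4^2048 * 4^256 * 4^64 * 4^32 * 4^8 * 4^4 * 4^2 * 4^1 ≡ 16 * 47 * 21 * 17 * 10 * 55 * 16 * 4 (mod 67).
Accumulate the product:
16 * 47 = 752 ≡ 15
15 * 21 = 315 ≡ 47
47 * 17 = 799 ≡ 62
62 * 10 = 620 ≡ 17
17 * 55 = 935 ≡ 64
64 * 16 = 1024 ≡ 19
19 * 4 = 76 ≡ 9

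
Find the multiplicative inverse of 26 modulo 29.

19

By the extended Euclidean algorithm:
29 = 1·26 + 3
26 = 8·3 + 2
3 = 1·2 + 1
2 = 2·1 + 0
gcd(26, 29) = 1, so the inverse exists.
Back-substitute for 1:
1 = 1·3 − 1·2
  = −1·26 + 9·3
  = 9·29 − 10·26
So 26⁻¹ ≡ −10 ≡ 19 (mod 29).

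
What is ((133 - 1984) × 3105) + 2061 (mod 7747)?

2980

133 - 1984 = -1851 ≡ 5896 (mod 7747)
5896 × 3105 = 18307080 ≡ 919 (mod 7747)
919 + 2061 = 2980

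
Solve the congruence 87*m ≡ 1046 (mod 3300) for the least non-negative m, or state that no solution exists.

gcd(87, 3300) = 3, and 3 does not divide 1046.
So the congruence has no solution.

no solution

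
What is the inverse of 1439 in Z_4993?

4247

4993 = 3*1439 + 676
1439 = 2*676 + 87
676 = 7*87 + 67
87 = 1*67 + 20
67 = 3*20 + 7
20 = 2*7 + 6
7 = 1*6 + 1
6 = 6*1 + 0
gcd(1439, 4993) = 1, so the inverse exists.
Bézout: 1 = 215*4993 − 746*1439.
So 1439⁻¹ ≡ −746 ≡ 4247 (mod 4993).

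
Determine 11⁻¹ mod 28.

23

Run the extended Euclidean algorithm:
28 = 2×11 + 6
11 = 1×6 + 5
6 = 1×5 + 1
5 = 5×1 + 0
gcd(11, 28) = 1, so the inverse exists.
Back-substitute for 1:
1 = 1×6 − 1×5
  = −1×11 + 2×6
  = 2×28 − 5×11
So 11⁻¹ ≡ −5 ≡ 23 (mod 28).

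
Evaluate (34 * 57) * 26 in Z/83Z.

7

34 * 57 = 1938 ≡ 29 (mod 83)
29 * 26 = 754 ≡ 7 (mod 83)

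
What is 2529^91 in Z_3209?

Compute successive squares:
91 in binary is 1011011, i.e. 91 = 64 + 16 + 8 + 2 + 1.
2529^1 ≡ 2529 (mod 3209)
2529^2 ≡ 2529^2 = 6395841 ≡ 304 (mod 3209)
2529^4 ≡ 304^2 = 92416 ≡ 2564 (mod 3209)
2529^8 ≡ 2564^2 = 6574096 ≡ 2064 (mod 3209)
2529^16 ≡ 2064^2 = 4260096 ≡ 1753 (mod 3209)
2529^32 ≡ 1753^2 = 3073009 ≡ 1996 (mod 3209)
2529^64 ≡ 1996^2 = 3984016 ≡ 1647 (mod 3209)
2529^91 = 2529^64 * 2529^16 * 2529^8 * 2529^2 * 2529^1 ≡ 1647 * 1753 * 2064 * 304 * 2529 (mod 3209).
Accumulate the product:
1647 * 1753 = 2887191 ≡ 2300
2300 * 2064 = 4747200 ≡ 1089
1089 * 304 = 331056 ≡ 529
529 * 2529 = 1337841 ≡ 2897

2897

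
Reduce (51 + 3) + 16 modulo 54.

16

51 + 3 = 54 ≡ 0 (mod 54)
0 + 16 = 16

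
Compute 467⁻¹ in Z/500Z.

500 = 1×467 + 33
467 = 14×33 + 5
33 = 6×5 + 3
5 = 1×3 + 2
3 = 1×2 + 1
2 = 2×1 + 0
gcd(467, 500) = 1, so the inverse exists.
Bézout: 1 = 184×500 − 197×467.
So 467⁻¹ ≡ −197 ≡ 303 (mod 500).

303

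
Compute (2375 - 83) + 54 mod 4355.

2375 - 83 = 2292
2292 + 54 = 2346

2346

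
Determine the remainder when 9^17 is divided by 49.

39

17 in binary is 10001, i.e. 17 = 16 + 1.
9^1 ≡ 9 (mod 49)
9^2 ≡ 9^2 = 81 ≡ 32 (mod 49)
9^4 ≡ 32^2 = 1024 ≡ 44 (mod 49)
9^8 ≡ 44^2 = 1936 ≡ 25 (mod 49)
9^16 ≡ 25^2 = 625 ≡ 37 (mod 49)
9^17 = 9^16 · 9^1 ≡ 37 · 9 (mod 49).
37 · 9 = 333 ≡ 39 (mod 49).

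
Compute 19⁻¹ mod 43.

Apply the Euclidean algorithm and back-substitute:
43 = 2*19 + 5
19 = 3*5 + 4
5 = 1*4 + 1
4 = 4*1 + 0
gcd(19, 43) = 1, so the inverse exists.
Back-substitute for 1:
1 = 1*5 − 1*4
  = −1*19 + 4*5
  = 4*43 − 9*19
So 19⁻¹ ≡ −9 ≡ 34 (mod 43).

34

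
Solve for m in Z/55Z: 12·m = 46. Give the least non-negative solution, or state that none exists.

gcd(12, 55) = 1, so a unique solution mod 55 exists.
12⁻¹ ≡ 23 (mod 55).
m ≡ 23·46 ≡ 13 (mod 55).

13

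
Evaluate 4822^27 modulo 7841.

3974

4822^1 ≡ 4822 (mod 7841)
4822^2 ≡ 4822^2 = 23251684 ≡ 3119 (mod 7841)
4822^4 ≡ 3119^2 = 9728161 ≡ 5321 (mod 7841)
4822^8 ≡ 5321^2 = 28313041 ≡ 7031 (mod 7841)
4822^16 ≡ 7031^2 = 49434961 ≡ 5297 (mod 7841)
4822^27 = 4822^16 * 4822^8 * 4822^2 * 4822^1 ≡ 5297 * 7031 * 3119 * 4822 (mod 7841).
Accumulate the product:
5297 * 7031 = 37243207 ≡ 6298
6298 * 3119 = 19643462 ≡ 1757
1757 * 4822 = 8472254 ≡ 3974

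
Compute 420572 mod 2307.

698

420572 = 182×2307 + 698, so 420572 ≡ 698 (mod 2307).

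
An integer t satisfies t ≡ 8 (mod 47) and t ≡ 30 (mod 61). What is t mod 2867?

47⁻¹ mod 61: 47·13 ≡ 1 (mod 61), so 47⁻¹ ≡ 13.
t = 8 + 47·((30 − 8)·13 mod 61) = 8 + 47·42 = 1982.

1982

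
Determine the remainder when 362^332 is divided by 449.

Compute successive squares:
332 in binary is 101001100, i.e. 332 = 256 + 64 + 8 + 4.
362^1 ≡ 362 (mod 449)
362^2 ≡ 362^2 = 131044 ≡ 385 (mod 449)
362^4 ≡ 385^2 = 148225 ≡ 55 (mod 449)
362^8 ≡ 55^2 = 3025 ≡ 331 (mod 449)
362^16 ≡ 331^2 = 109561 ≡ 5 (mod 449)
362^32 ≡ 5^2 = 25 (mod 449)
362^64 ≡ 25^2 = 625 ≡ 176 (mod 449)
362^128 ≡ 176^2 = 30976 ≡ 444 (mod 449)
362^256 ≡ 444^2 = 197136 ≡ 25 (mod 449)
362^332 = 362^256 · 362^64 · 362^8 · 362^4 ≡ 25 · 176 · 331 · 55 (mod 449).
Accumulate the product:
25 · 176 = 4400 ≡ 359
359 · 331 = 118829 ≡ 293
293 · 55 = 16115 ≡ 400

400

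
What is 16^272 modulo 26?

272 in binary is 100010000, i.e. 272 = 256 + 16.
16^1 ≡ 16 (mod 26)
16^2 ≡ 16^2 = 256 ≡ 22 (mod 26)
16^4 ≡ 22^2 = 484 ≡ 16 (mod 26)
16^8 ≡ 16^2 = 256 ≡ 22 (mod 26)
16^16 ≡ 22^2 = 484 ≡ 16 (mod 26)
16^32 ≡ 16^2 = 256 ≡ 22 (mod 26)
16^64 ≡ 22^2 = 484 ≡ 16 (mod 26)
16^128 ≡ 16^2 = 256 ≡ 22 (mod 26)
16^256 ≡ 22^2 = 484 ≡ 16 (mod 26)
16^272 = 16^256 * 16^16 ≡ 16 * 16 (mod 26).
16 * 16 = 256 ≡ 22 (mod 26).

22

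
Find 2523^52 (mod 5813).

110

2523^1 ≡ 2523 (mod 5813)
2523^2 ≡ 2523^2 = 6365529 ≡ 294 (mod 5813)
2523^4 ≡ 294^2 = 86436 ≡ 5054 (mod 5813)
2523^8 ≡ 5054^2 = 25542916 ≡ 594 (mod 5813)
2523^16 ≡ 594^2 = 352836 ≡ 4056 (mod 5813)
2523^32 ≡ 4056^2 = 16451136 ≡ 346 (mod 5813)
2523^52 = 2523^32 * 2523^16 * 2523^4 ≡ 346 * 4056 * 5054 (mod 5813).
Accumulate the product:
346 * 4056 = 1403376 ≡ 2443
2443 * 5054 = 12346922 ≡ 110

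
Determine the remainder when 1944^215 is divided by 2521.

Compute successive squares:
1944^1 ≡ 1944 (mod 2521)
1944^2 ≡ 1944^2 = 3779136 ≡ 157 (mod 2521)
1944^4 ≡ 157^2 = 24649 ≡ 1960 (mod 2521)
1944^8 ≡ 1960^2 = 3841600 ≡ 2117 (mod 2521)
1944^16 ≡ 2117^2 = 4481689 ≡ 1872 (mod 2521)
1944^32 ≡ 1872^2 = 3504384 ≡ 194 (mod 2521)
1944^64 ≡ 194^2 = 37636 ≡ 2342 (mod 2521)
1944^128 ≡ 2342^2 = 5484964 ≡ 1789 (mod 2521)
1944^215 = 1944^128 × 1944^64 × 1944^16 × 1944^4 × 1944^2 × 1944^1 ≡ 1789 × 2342 × 1872 × 1960 × 157 × 1944 (mod 2521).
Accumulate the product:
1789 × 2342 = 4189838 ≡ 2457
2457 × 1872 = 4599504 ≡ 1200
1200 × 1960 = 2352000 ≡ 2428
2428 × 157 = 381196 ≡ 525
525 × 1944 = 1020600 ≡ 2116

2116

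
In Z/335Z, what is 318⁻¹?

197

Apply the Euclidean algorithm and back-substitute:
335 = 1×318 + 17
318 = 18×17 + 12
17 = 1×12 + 5
12 = 2×5 + 2
5 = 2×2 + 1
2 = 2×1 + 0
gcd(318, 335) = 1, so the inverse exists.
Bézout: 1 = 131×335 − 138×318.
So 318⁻¹ ≡ −138 ≡ 197 (mod 335).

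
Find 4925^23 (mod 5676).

By square-and-multiply:
4925^1 ≡ 4925 (mod 5676)
4925^2 ≡ 4925^2 = 24255625 ≡ 2077 (mod 5676)
4925^4 ≡ 2077^2 = 4313929 ≡ 169 (mod 5676)
4925^8 ≡ 169^2 = 28561 ≡ 181 (mod 5676)
4925^16 ≡ 181^2 = 32761 ≡ 4381 (mod 5676)
4925^23 = 4925^16 × 4925^4 × 4925^2 × 4925^1 ≡ 4381 × 169 × 2077 × 4925 (mod 5676).
Accumulate the product:
4381 × 169 = 740389 ≡ 2509
2509 × 2077 = 5211193 ≡ 625
625 × 4925 = 3078125 ≡ 1733

1733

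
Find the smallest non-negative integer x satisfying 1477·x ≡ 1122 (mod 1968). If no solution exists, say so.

138

gcd(1477, 1968) = 1, so a unique solution mod 1968 exists.
1477⁻¹ ≡ 493 (mod 1968).
x ≡ 493·1122 ≡ 138 (mod 1968).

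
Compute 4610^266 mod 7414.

By square-and-multiply:
4610^1 ≡ 4610 (mod 7414)
4610^2 ≡ 4610^2 = 21252100 ≡ 3576 (mod 7414)
4610^4 ≡ 3576^2 = 12787776 ≡ 6040 (mod 7414)
4610^8 ≡ 6040^2 = 36481600 ≡ 4720 (mod 7414)
4610^16 ≡ 4720^2 = 22278400 ≡ 6744 (mod 7414)
4610^32 ≡ 6744^2 = 45481536 ≡ 4060 (mod 7414)
4610^64 ≡ 4060^2 = 16483600 ≡ 2278 (mod 7414)
4610^128 ≡ 2278^2 = 5189284 ≡ 6898 (mod 7414)
4610^256 ≡ 6898^2 = 47582404 ≡ 6766 (mod 7414)
4610^266 = 4610^256 · 4610^8 · 4610^2 ≡ 6766 · 4720 · 3576 (mod 7414).
Accumulate the product:
6766 · 4720 = 31935520 ≡ 3422
3422 · 3576 = 12237072 ≡ 3972

3972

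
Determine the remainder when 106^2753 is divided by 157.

2753 in binary is 101011000001, i.e. 2753 = 2048 + 512 + 128 + 64 + 1.
106^1 ≡ 106 (mod 157)
106^2 ≡ 106^2 = 11236 ≡ 89 (mod 157)
106^4 ≡ 89^2 = 7921 ≡ 71 (mod 157)
106^8 ≡ 71^2 = 5041 ≡ 17 (mod 157)
106^16 ≡ 17^2 = 289 ≡ 132 (mod 157)
106^32 ≡ 132^2 = 17424 ≡ 154 (mod 157)
106^64 ≡ 154^2 = 23716 ≡ 9 (mod 157)
106^128 ≡ 9^2 = 81 (mod 157)
106^256 ≡ 81^2 = 6561 ≡ 124 (mod 157)
106^512 ≡ 124^2 = 15376 ≡ 147 (mod 157)
106^1024 ≡ 147^2 = 21609 ≡ 100 (mod 157)
106^2048 ≡ 100^2 = 10000 ≡ 109 (mod 157)
106^2753 = 106^2048 × 106^512 × 106^128 × 106^64 × 106^1 ≡ 109 × 147 × 81 × 9 × 106 (mod 157).
Accumulate the product:
109 × 147 = 16023 ≡ 9
9 × 81 = 729 ≡ 101
101 × 9 = 909 ≡ 124
124 × 106 = 13144 ≡ 113

113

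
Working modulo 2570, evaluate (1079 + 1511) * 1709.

1079 + 1511 = 2590 ≡ 20 (mod 2570)
20 * 1709 = 34180 ≡ 770 (mod 2570)

770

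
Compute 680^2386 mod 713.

591

2386 in binary is 100101010010, i.e. 2386 = 2048 + 256 + 64 + 16 + 2.
680^1 ≡ 680 (mod 713)
680^2 ≡ 680^2 = 462400 ≡ 376 (mod 713)
680^4 ≡ 376^2 = 141376 ≡ 202 (mod 713)
680^8 ≡ 202^2 = 40804 ≡ 163 (mod 713)
680^16 ≡ 163^2 = 26569 ≡ 188 (mod 713)
680^32 ≡ 188^2 = 35344 ≡ 407 (mod 713)
680^64 ≡ 407^2 = 165649 ≡ 233 (mod 713)
680^128 ≡ 233^2 = 54289 ≡ 101 (mod 713)
680^256 ≡ 101^2 = 10201 ≡ 219 (mod 713)
680^512 ≡ 219^2 = 47961 ≡ 190 (mod 713)
680^1024 ≡ 190^2 = 36100 ≡ 450 (mod 713)
680^2048 ≡ 450^2 = 202500 ≡ 8 (mod 713)
680^2386 = 680^2048 * 680^256 * 680^64 * 680^16 * 680^2 ≡ 8 * 219 * 233 * 188 * 376 (mod 713).
Accumulate the product:
8 * 219 = 1752 ≡ 326
326 * 233 = 75958 ≡ 380
380 * 188 = 71440 ≡ 140
140 * 376 = 52640 ≡ 591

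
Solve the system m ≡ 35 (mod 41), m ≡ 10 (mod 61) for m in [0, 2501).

1962

41⁻¹ mod 61: 41×3 ≡ 1 (mod 61), so 41⁻¹ ≡ 3.
m = 35 + 41×((10 − 35)×3 mod 61) = 35 + 41×47 = 1962.
Check: 1962 mod 41 = 35, 1962 mod 61 = 10. ✓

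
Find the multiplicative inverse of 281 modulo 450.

221

Apply the Euclidean algorithm and back-substitute:
450 = 1×281 + 169
281 = 1×169 + 112
169 = 1×112 + 57
112 = 1×57 + 55
57 = 1×55 + 2
55 = 27×2 + 1
2 = 2×1 + 0
gcd(281, 450) = 1, so the inverse exists.
Back-substitute for 1:
1 = 1×55 − 27×2
  = −27×57 + 28×55
  = 28×112 − 55×57
  = −55×169 + 83×112
  = 83×281 − 138×169
  = −138×450 + 221×281
So 281⁻¹ ≡ 221 (mod 450).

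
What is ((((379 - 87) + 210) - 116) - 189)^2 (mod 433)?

379 - 87 = 292
292 + 210 = 502 ≡ 69 (mod 433)
69 - 116 = -47 ≡ 386 (mod 433)
386 - 189 = 197
(197)^2 ≡ 272 (mod 433)

272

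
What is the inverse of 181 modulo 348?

25

Run the extended Euclidean algorithm:
348 = 1·181 + 167
181 = 1·167 + 14
167 = 11·14 + 13
14 = 1·13 + 1
13 = 13·1 + 0
gcd(181, 348) = 1, so the inverse exists.
Back-substitute for 1:
1 = 1·14 − 1·13
  = −1·167 + 12·14
  = 12·181 − 13·167
  = −13·348 + 25·181
So 181⁻¹ ≡ 25 (mod 348).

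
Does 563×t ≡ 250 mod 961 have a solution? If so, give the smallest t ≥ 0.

gcd(563, 961) = 1, so a unique solution mod 961 exists.
563⁻¹ ≡ 862 (mod 961).
t ≡ 862×250 ≡ 236 (mod 961).

236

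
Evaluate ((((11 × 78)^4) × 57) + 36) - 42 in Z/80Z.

26

11 × 78 = 858 ≡ 58 (mod 80)
(58)^4 ≡ 16 (mod 80)
16 × 57 = 912 ≡ 32 (mod 80)
32 + 36 = 68
68 - 42 = 26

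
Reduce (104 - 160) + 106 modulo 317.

104 - 160 = -56 ≡ 261 (mod 317)
261 + 106 = 367 ≡ 50 (mod 317)

50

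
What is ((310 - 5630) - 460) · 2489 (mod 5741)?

526

310 - 5630 = -5320 ≡ 421 (mod 5741)
421 - 460 = -39 ≡ 5702 (mod 5741)
5702 · 2489 = 14192278 ≡ 526 (mod 5741)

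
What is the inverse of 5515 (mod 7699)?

By the extended Euclidean algorithm:
7699 = 1·5515 + 2184
5515 = 2·2184 + 1147
2184 = 1·1147 + 1037
1147 = 1·1037 + 110
1037 = 9·110 + 47
110 = 2·47 + 16
47 = 2·16 + 15
16 = 1·15 + 1
15 = 15·1 + 0
gcd(5515, 7699) = 1, so the inverse exists.
Bézout: 1 = −351·7699 + 490·5515.
So 5515⁻¹ ≡ 490 (mod 7699).

490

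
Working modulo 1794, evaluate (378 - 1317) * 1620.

132

378 - 1317 = -939 ≡ 855 (mod 1794)
855 * 1620 = 1385100 ≡ 132 (mod 1794)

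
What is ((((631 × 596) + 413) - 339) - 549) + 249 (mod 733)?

554

631 × 596 = 376076 ≡ 47 (mod 733)
47 + 413 = 460
460 - 339 = 121
121 - 549 = -428 ≡ 305 (mod 733)
305 + 249 = 554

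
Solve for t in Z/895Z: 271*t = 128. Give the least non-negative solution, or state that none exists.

gcd(271, 895) = 1, so a unique solution mod 895 exists.
271⁻¹ ≡ 251 (mod 895).
t ≡ 251*128 ≡ 803 (mod 895).

803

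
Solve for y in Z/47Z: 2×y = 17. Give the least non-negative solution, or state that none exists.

gcd(2, 47) = 1, so a unique solution mod 47 exists.
2⁻¹ ≡ 24 (mod 47).
y ≡ 24×17 ≡ 32 (mod 47).

32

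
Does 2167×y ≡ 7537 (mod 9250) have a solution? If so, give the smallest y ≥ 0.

gcd(2167, 9250) = 1, so a unique solution mod 9250 exists.
2167⁻¹ ≡ 8503 (mod 9250).
y ≡ 8503×7537 ≡ 3111 (mod 9250).

3111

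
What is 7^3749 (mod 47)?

1

3749 in binary is 111010100101, i.e. 3749 = 2048 + 1024 + 512 + 128 + 32 + 4 + 1.
7^1 ≡ 7 (mod 47)
7^2 ≡ 7^2 = 49 ≡ 2 (mod 47)
7^4 ≡ 2^2 = 4 (mod 47)
7^8 ≡ 4^2 = 16 (mod 47)
7^16 ≡ 16^2 = 256 ≡ 21 (mod 47)
7^32 ≡ 21^2 = 441 ≡ 18 (mod 47)
7^64 ≡ 18^2 = 324 ≡ 42 (mod 47)
7^128 ≡ 42^2 = 1764 ≡ 25 (mod 47)
7^256 ≡ 25^2 = 625 ≡ 14 (mod 47)
7^512 ≡ 14^2 = 196 ≡ 8 (mod 47)
7^1024 ≡ 8^2 = 64 ≡ 17 (mod 47)
7^2048 ≡ 17^2 = 289 ≡ 7 (mod 47)
7^3749 = 7^2048 · 7^1024 · 7^512 · 7^128 · 7^32 · 7^4 · 7^1 ≡ 7 · 17 · 8 · 25 · 18 · 4 · 7 (mod 47).
Accumulate the product:
7 · 17 = 119 ≡ 25
25 · 8 = 200 ≡ 12
12 · 25 = 300 ≡ 18
18 · 18 = 324 ≡ 42
42 · 4 = 168 ≡ 27
27 · 7 = 189 ≡ 1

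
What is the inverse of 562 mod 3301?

3301 = 5×562 + 491
562 = 1×491 + 71
491 = 6×71 + 65
71 = 1×65 + 6
65 = 10×6 + 5
6 = 1×5 + 1
5 = 5×1 + 0
gcd(562, 3301) = 1, so the inverse exists.
Back-substitute for 1:
1 = 1×6 − 1×5
  = −1×65 + 11×6
  = 11×71 − 12×65
  = −12×491 + 83×71
  = 83×562 − 95×491
  = −95×3301 + 558×562
So 562⁻¹ ≡ 558 (mod 3301).

558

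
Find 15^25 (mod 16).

15

15^1 ≡ 15 (mod 16)
15^2 ≡ 15^2 = 225 ≡ 1 (mod 16)
15^4 ≡ 1^2 = 1 (mod 16)
15^8 ≡ 1^2 = 1 (mod 16)
15^16 ≡ 1^2 = 1 (mod 16)
15^25 = 15^16 · 15^8 · 15^1 ≡ 1 · 1 · 15 (mod 16).
Accumulate the product:
1 · 1 = 1
1 · 15 = 15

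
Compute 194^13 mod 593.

Compute successive squares:
13 in binary is 1101, i.e. 13 = 8 + 4 + 1.
194^1 ≡ 194 (mod 593)
194^2 ≡ 194^2 = 37636 ≡ 277 (mod 593)
194^4 ≡ 277^2 = 76729 ≡ 232 (mod 593)
194^8 ≡ 232^2 = 53824 ≡ 454 (mod 593)
194^13 = 194^8 × 194^4 × 194^1 ≡ 454 × 232 × 194 (mod 593).
Accumulate the product:
454 × 232 = 105328 ≡ 367
367 × 194 = 71198 ≡ 38

38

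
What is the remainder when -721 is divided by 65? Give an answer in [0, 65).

59

-721 = -12·65 + 59, so -721 ≡ 59 (mod 65).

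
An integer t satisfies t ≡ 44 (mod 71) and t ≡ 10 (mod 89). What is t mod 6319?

71⁻¹ mod 89: 71*84 ≡ 1 (mod 89), so 71⁻¹ ≡ 84.
t = 44 + 71*((10 − 44)*84 mod 89) = 44 + 71*81 = 5795.
Check: 5795 mod 71 = 44, 5795 mod 89 = 10. ✓

5795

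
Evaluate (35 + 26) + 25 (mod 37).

35 + 26 = 61 ≡ 24 (mod 37)
24 + 25 = 49 ≡ 12 (mod 37)

12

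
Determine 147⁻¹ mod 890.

890 = 6*147 + 8
147 = 18*8 + 3
8 = 2*3 + 2
3 = 1*2 + 1
2 = 2*1 + 0
gcd(147, 890) = 1, so the inverse exists.
Back-substitute for 1:
1 = 1*3 − 1*2
  = −1*8 + 3*3
  = 3*147 − 55*8
  = −55*890 + 333*147
So 147⁻¹ ≡ 333 (mod 890).

333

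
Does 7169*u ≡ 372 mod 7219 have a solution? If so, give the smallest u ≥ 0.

gcd(7169, 7219) = 1, so a unique solution mod 7219 exists.
7169⁻¹ ≡ 4187 (mod 7219).
u ≡ 4187*372 ≡ 5479 (mod 7219).

5479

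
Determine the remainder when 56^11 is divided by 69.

68

Using repeated squaring:
11 in binary is 1011, i.e. 11 = 8 + 2 + 1.
56^1 ≡ 56 (mod 69)
56^2 ≡ 56^2 = 3136 ≡ 31 (mod 69)
56^4 ≡ 31^2 = 961 ≡ 64 (mod 69)
56^8 ≡ 64^2 = 4096 ≡ 25 (mod 69)
56^11 = 56^8 × 56^2 × 56^1 ≡ 25 × 31 × 56 (mod 69).
Accumulate the product:
25 × 31 = 775 ≡ 16
16 × 56 = 896 ≡ 68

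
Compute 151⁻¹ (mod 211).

109

By the extended Euclidean algorithm:
211 = 1·151 + 60
151 = 2·60 + 31
60 = 1·31 + 29
31 = 1·29 + 2
29 = 14·2 + 1
2 = 2·1 + 0
gcd(151, 211) = 1, so the inverse exists.
Bézout: 1 = 73·211 − 102·151.
So 151⁻¹ ≡ −102 ≡ 109 (mod 211).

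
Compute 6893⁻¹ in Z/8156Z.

Apply the Euclidean algorithm and back-substitute:
8156 = 1·6893 + 1263
6893 = 5·1263 + 578
1263 = 2·578 + 107
578 = 5·107 + 43
107 = 2·43 + 21
43 = 2·21 + 1
21 = 21·1 + 0
gcd(6893, 8156) = 1, so the inverse exists.
Back-substitute for 1:
1 = 1·43 − 2·21
  = −2·107 + 5·43
  = 5·578 − 27·107
  = −27·1263 + 59·578
  = 59·6893 − 322·1263
  = −322·8156 + 381·6893
So 6893⁻¹ ≡ 381 (mod 8156).

381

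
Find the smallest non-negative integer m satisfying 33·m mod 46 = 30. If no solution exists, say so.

gcd(33, 46) = 1, so a unique solution mod 46 exists.
33⁻¹ ≡ 7 (mod 46).
m ≡ 7·30 ≡ 26 (mod 46).

26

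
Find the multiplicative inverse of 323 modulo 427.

By the extended Euclidean algorithm:
427 = 1*323 + 104
323 = 3*104 + 11
104 = 9*11 + 5
11 = 2*5 + 1
5 = 5*1 + 0
gcd(323, 427) = 1, so the inverse exists.
Bézout: 1 = −59*427 + 78*323.
So 323⁻¹ ≡ 78 (mod 427).

78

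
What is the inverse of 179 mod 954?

Apply the Euclidean algorithm and back-substitute:
954 = 5*179 + 59
179 = 3*59 + 2
59 = 29*2 + 1
2 = 2*1 + 0
gcd(179, 954) = 1, so the inverse exists.
Back-substitute for 1:
1 = 1*59 − 29*2
  = −29*179 + 88*59
  = 88*954 − 469*179
So 179⁻¹ ≡ −469 ≡ 485 (mod 954).

485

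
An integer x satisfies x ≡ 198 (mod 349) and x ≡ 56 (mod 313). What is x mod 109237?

29165

349⁻¹ mod 313: 349*200 ≡ 1 (mod 313), so 349⁻¹ ≡ 200.
x = 198 + 349*((56 − 198)*200 mod 313) = 198 + 349*83 = 29165.
Check: 29165 mod 349 = 198, 29165 mod 313 = 56. ✓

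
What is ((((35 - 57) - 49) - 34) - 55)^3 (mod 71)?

35 - 57 = -22 ≡ 49 (mod 71)
49 - 49 = 0
0 - 34 = -34 ≡ 37 (mod 71)
37 - 55 = -18 ≡ 53 (mod 71)
(53)^3 ≡ 61 (mod 71)

61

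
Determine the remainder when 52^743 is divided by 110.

Compute successive squares:
52^1 ≡ 52 (mod 110)
52^2 ≡ 52^2 = 2704 ≡ 64 (mod 110)
52^4 ≡ 64^2 = 4096 ≡ 26 (mod 110)
52^8 ≡ 26^2 = 676 ≡ 16 (mod 110)
52^16 ≡ 16^2 = 256 ≡ 36 (mod 110)
52^32 ≡ 36^2 = 1296 ≡ 86 (mod 110)
52^64 ≡ 86^2 = 7396 ≡ 26 (mod 110)
52^128 ≡ 26^2 = 676 ≡ 16 (mod 110)
52^256 ≡ 16^2 = 256 ≡ 36 (mod 110)
52^512 ≡ 36^2 = 1296 ≡ 86 (mod 110)
52^743 = 52^512 × 52^128 × 52^64 × 52^32 × 52^4 × 52^2 × 52^1 ≡ 86 × 16 × 26 × 86 × 26 × 64 × 52 (mod 110).
Accumulate the product:
86 × 16 = 1376 ≡ 56
56 × 26 = 1456 ≡ 26
26 × 86 = 2236 ≡ 36
36 × 26 = 936 ≡ 56
56 × 64 = 3584 ≡ 64
64 × 52 = 3328 ≡ 28

28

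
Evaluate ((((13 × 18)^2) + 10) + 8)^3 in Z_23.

20

13 × 18 = 234 ≡ 4 (mod 23)
(4)^2 ≡ 16 (mod 23)
16 + 10 = 26 ≡ 3 (mod 23)
3 + 8 = 11
(11)^3 ≡ 20 (mod 23)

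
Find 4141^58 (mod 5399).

Using repeated squaring:
58 in binary is 111010, i.e. 58 = 32 + 16 + 8 + 2.
4141^1 ≡ 4141 (mod 5399)
4141^2 ≡ 4141^2 = 17147881 ≡ 657 (mod 5399)
4141^4 ≡ 657^2 = 431649 ≡ 5128 (mod 5399)
4141^8 ≡ 5128^2 = 26296384 ≡ 3254 (mod 5399)
4141^16 ≡ 3254^2 = 10588516 ≡ 1077 (mod 5399)
4141^32 ≡ 1077^2 = 1159929 ≡ 4543 (mod 5399)
4141^58 = 4141^32 × 4141^16 × 4141^8 × 4141^2 ≡ 4543 × 1077 × 3254 × 657 (mod 5399).
Accumulate the product:
4543 × 1077 = 4892811 ≡ 1317
1317 × 3254 = 4285518 ≡ 4111
4111 × 657 = 2700927 ≡ 1427

1427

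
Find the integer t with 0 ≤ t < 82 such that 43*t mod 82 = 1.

82 = 1*43 + 39
43 = 1*39 + 4
39 = 9*4 + 3
4 = 1*3 + 1
3 = 3*1 + 0
gcd(43, 82) = 1, so the inverse exists.
Back-substitute for 1:
1 = 1*4 − 1*3
  = −1*39 + 10*4
  = 10*43 − 11*39
  = −11*82 + 21*43
So 43⁻¹ ≡ 21 (mod 82).

21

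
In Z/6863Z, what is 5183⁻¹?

192

Apply the Euclidean algorithm and back-substitute:
6863 = 1·5183 + 1680
5183 = 3·1680 + 143
1680 = 11·143 + 107
143 = 1·107 + 36
107 = 2·36 + 35
36 = 1·35 + 1
35 = 35·1 + 0
gcd(5183, 6863) = 1, so the inverse exists.
Back-substitute for 1:
1 = 1·36 − 1·35
  = −1·107 + 3·36
  = 3·143 − 4·107
  = −4·1680 + 47·143
  = 47·5183 − 145·1680
  = −145·6863 + 192·5183
So 5183⁻¹ ≡ 192 (mod 6863).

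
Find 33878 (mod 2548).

33878 = 13*2548 + 754, so 33878 ≡ 754 (mod 2548).

754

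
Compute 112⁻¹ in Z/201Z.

70

By the extended Euclidean algorithm:
201 = 1×112 + 89
112 = 1×89 + 23
89 = 3×23 + 20
23 = 1×20 + 3
20 = 6×3 + 2
3 = 1×2 + 1
2 = 2×1 + 0
gcd(112, 201) = 1, so the inverse exists.
Bézout: 1 = −39×201 + 70×112.
So 112⁻¹ ≡ 70 (mod 201).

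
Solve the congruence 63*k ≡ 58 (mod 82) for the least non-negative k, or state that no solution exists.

gcd(63, 82) = 1, so a unique solution mod 82 exists.
63⁻¹ ≡ 69 (mod 82).
k ≡ 69*58 ≡ 66 (mod 82).

66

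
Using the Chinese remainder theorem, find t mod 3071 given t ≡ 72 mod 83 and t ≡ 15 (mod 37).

83⁻¹ mod 37: 83*33 ≡ 1 (mod 37), so 83⁻¹ ≡ 33.
t = 72 + 83*((15 − 72)*33 mod 37) = 72 + 83*6 = 570.
Check: 570 mod 83 = 72, 570 mod 37 = 15. ✓

570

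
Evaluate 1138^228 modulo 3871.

3277

1138^1 ≡ 1138 (mod 3871)
1138^2 ≡ 1138^2 = 1295044 ≡ 2130 (mod 3871)
1138^4 ≡ 2130^2 = 4536900 ≡ 88 (mod 3871)
1138^8 ≡ 88^2 = 7744 ≡ 2 (mod 3871)
1138^16 ≡ 2^2 = 4 (mod 3871)
1138^32 ≡ 4^2 = 16 (mod 3871)
1138^64 ≡ 16^2 = 256 (mod 3871)
1138^128 ≡ 256^2 = 65536 ≡ 3600 (mod 3871)
1138^228 = 1138^128 * 1138^64 * 1138^32 * 1138^4 ≡ 3600 * 256 * 16 * 88 (mod 3871).
Accumulate the product:
3600 * 256 = 921600 ≡ 302
302 * 16 = 4832 ≡ 961
961 * 88 = 84568 ≡ 3277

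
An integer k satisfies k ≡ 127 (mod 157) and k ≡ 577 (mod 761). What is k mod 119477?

157⁻¹ mod 761: 157*349 ≡ 1 (mod 761), so 157⁻¹ ≡ 349.
k = 127 + 157*((577 − 127)*349 mod 761) = 127 + 157*284 = 44715.
Check: 44715 mod 157 = 127, 44715 mod 761 = 577. ✓

44715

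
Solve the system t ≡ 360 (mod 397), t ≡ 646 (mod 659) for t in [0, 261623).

5918

397⁻¹ mod 659: 397×83 ≡ 1 (mod 659), so 397⁻¹ ≡ 83.
t = 360 + 397×((646 − 360)×83 mod 659) = 360 + 397×14 = 5918.
Check: 5918 mod 397 = 360, 5918 mod 659 = 646. ✓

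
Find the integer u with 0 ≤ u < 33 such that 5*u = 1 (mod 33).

Run the extended Euclidean algorithm:
33 = 6×5 + 3
5 = 1×3 + 2
3 = 1×2 + 1
2 = 2×1 + 0
gcd(5, 33) = 1, so the inverse exists.
Bézout: 1 = 2×33 − 13×5.
So 5⁻¹ ≡ −13 ≡ 20 (mod 33).

20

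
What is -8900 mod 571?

-8900 = -16·571 + 236, so -8900 ≡ 236 (mod 571).

236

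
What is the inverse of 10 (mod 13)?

4

13 = 1·10 + 3
10 = 3·3 + 1
3 = 3·1 + 0
gcd(10, 13) = 1, so the inverse exists.
Bézout: 1 = −3·13 + 4·10.
So 10⁻¹ ≡ 4 (mod 13).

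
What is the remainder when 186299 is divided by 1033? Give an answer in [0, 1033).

186299 = 180×1033 + 359, so 186299 ≡ 359 (mod 1033).

359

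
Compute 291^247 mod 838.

Using repeated squaring:
291^1 ≡ 291 (mod 838)
291^2 ≡ 291^2 = 84681 ≡ 43 (mod 838)
291^4 ≡ 43^2 = 1849 ≡ 173 (mod 838)
291^8 ≡ 173^2 = 29929 ≡ 599 (mod 838)
291^16 ≡ 599^2 = 358801 ≡ 137 (mod 838)
291^32 ≡ 137^2 = 18769 ≡ 333 (mod 838)
291^64 ≡ 333^2 = 110889 ≡ 273 (mod 838)
291^128 ≡ 273^2 = 74529 ≡ 785 (mod 838)
291^247 = 291^128 * 291^64 * 291^32 * 291^16 * 291^4 * 291^2 * 291^1 ≡ 785 * 273 * 333 * 137 * 173 * 43 * 291 (mod 838).
Accumulate the product:
785 * 273 = 214305 ≡ 615
615 * 333 = 204795 ≡ 323
323 * 137 = 44251 ≡ 675
675 * 173 = 116775 ≡ 293
293 * 43 = 12599 ≡ 29
29 * 291 = 8439 ≡ 59

59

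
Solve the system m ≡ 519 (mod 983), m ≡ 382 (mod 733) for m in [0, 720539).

400600

983⁻¹ mod 733: 983·302 ≡ 1 (mod 733), so 983⁻¹ ≡ 302.
m = 519 + 983·((382 − 519)·302 mod 733) = 519 + 983·407 = 400600.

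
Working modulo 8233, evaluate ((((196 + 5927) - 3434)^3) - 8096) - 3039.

7281

196 + 5927 = 6123
6123 - 3434 = 2689
(2689)^3 ≡ 1950 (mod 8233)
1950 - 8096 = -6146 ≡ 2087 (mod 8233)
2087 - 3039 = -952 ≡ 7281 (mod 8233)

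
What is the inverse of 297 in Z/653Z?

By the extended Euclidean algorithm:
653 = 2·297 + 59
297 = 5·59 + 2
59 = 29·2 + 1
2 = 2·1 + 0
gcd(297, 653) = 1, so the inverse exists.
Bézout: 1 = 146·653 − 321·297.
So 297⁻¹ ≡ −321 ≡ 332 (mod 653).

332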